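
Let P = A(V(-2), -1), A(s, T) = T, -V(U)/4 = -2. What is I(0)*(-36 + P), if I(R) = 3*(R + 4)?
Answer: -444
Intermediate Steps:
V(U) = 8 (V(U) = -4*(-2) = 8)
I(R) = 12 + 3*R (I(R) = 3*(4 + R) = 12 + 3*R)
P = -1
I(0)*(-36 + P) = (12 + 3*0)*(-36 - 1) = (12 + 0)*(-37) = 12*(-37) = -444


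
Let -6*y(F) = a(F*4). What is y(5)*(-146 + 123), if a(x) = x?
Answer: 230/3 ≈ 76.667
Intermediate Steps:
y(F) = -2*F/3 (y(F) = -F*4/6 = -2*F/3)
y(5)*(-146 + 123) = (-⅔*5)*(-146 + 123) = -10/3*(-23) = 230/3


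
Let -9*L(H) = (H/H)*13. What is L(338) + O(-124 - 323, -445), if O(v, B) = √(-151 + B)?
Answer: -13/9 + 2*I*√149 ≈ -1.4444 + 24.413*I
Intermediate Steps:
L(H) = -13/9 (L(H) = -H/H*13/9 = -13/9)
L(338) + O(-124 - 323, -445) = -13/9 + √(-151 - 445) = -13/9 + √(-596) = -13/9 + 2*I*√149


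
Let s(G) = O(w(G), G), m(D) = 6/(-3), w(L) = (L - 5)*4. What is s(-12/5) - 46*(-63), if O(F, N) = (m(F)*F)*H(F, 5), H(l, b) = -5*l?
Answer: 58298/5 ≈ 11660.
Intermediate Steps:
w(L) = -20 + 4*L (w(L) = (-5 + L)*4 = -20 + 4*L)
m(D) = -2 (m(D) = 6*(-⅓) = -2)
O(F, N) = 10*F² (O(F, N) = (-2*F)*(-5*F) = 10*F²)
s(G) = 10*(-20 + 4*G)²
s(-12/5) - 46*(-63) = 160*(5 - (-12)/5)² - 46*(-63) = 160*(5 - (-12)/5)² + 2898 = 160*(5 - 1*(-12/5))² + 2898 = 160*(5 + 12/5)² + 2898 = 160*(37/5)² + 2898 = 160*(1369/25) + 2898 = 43808/5 + 2898 = 58298/5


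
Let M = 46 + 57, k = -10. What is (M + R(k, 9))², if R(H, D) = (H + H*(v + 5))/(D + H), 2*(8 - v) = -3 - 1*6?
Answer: 82944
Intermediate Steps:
v = 25/2 (v = 8 - (-3 - 1*6)/2 = 8 - (-3 - 6)/2 = 8 - ½*(-9) = 8 + 9/2 = 25/2 ≈ 12.500)
M = 103
R(H, D) = 37*H/(2*(D + H)) (R(H, D) = (H + H*(25/2 + 5))/(D + H) = (H + H*(35/2))/(D + H) = (H + 35*H/2)/(D + H) = (37*H/2)/(D + H) = 37*H/(2*(D + H)))
(M + R(k, 9))² = (103 + (37/2)*(-10)/(9 - 10))² = (103 + (37/2)*(-10)/(-1))² = (103 + (37/2)*(-10)*(-1))² = (103 + 185)² = 288² = 82944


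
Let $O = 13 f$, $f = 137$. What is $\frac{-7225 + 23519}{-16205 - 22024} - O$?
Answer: $- \frac{68102143}{38229} \approx -1781.4$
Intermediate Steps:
$O = 1781$ ($O = 13 \cdot 137 = 1781$)
$\frac{-7225 + 23519}{-16205 - 22024} - O = \frac{-7225 + 23519}{-16205 - 22024} - 1781 = \frac{16294}{-38229} - 1781 = 16294 \left(- \frac{1}{38229}\right) - 1781 = - \frac{16294}{38229} - 1781 = - \frac{68102143}{38229}$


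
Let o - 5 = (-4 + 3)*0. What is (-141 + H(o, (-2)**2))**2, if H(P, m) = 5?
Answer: 18496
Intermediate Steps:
o = 5 (o = 5 + (-4 + 3)*0 = 5 - 1*0 = 5 + 0 = 5)
(-141 + H(o, (-2)**2))**2 = (-141 + 5)**2 = (-136)**2 = 18496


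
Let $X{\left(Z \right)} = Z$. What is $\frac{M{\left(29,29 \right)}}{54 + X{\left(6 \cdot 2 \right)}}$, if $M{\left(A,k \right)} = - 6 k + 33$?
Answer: $- \frac{47}{22} \approx -2.1364$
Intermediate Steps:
$M{\left(A,k \right)} = 33 - 6 k$
$\frac{M{\left(29,29 \right)}}{54 + X{\left(6 \cdot 2 \right)}} = \frac{33 - 174}{54 + 6 \cdot 2} = \frac{33 - 174}{54 + 12} = \frac{1}{66} \left(-141\right) = - \frac{47}{22}$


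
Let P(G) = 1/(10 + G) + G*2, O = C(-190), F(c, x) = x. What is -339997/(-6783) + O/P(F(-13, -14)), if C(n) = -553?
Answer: 7631951/109497 ≈ 69.700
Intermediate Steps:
O = -553
P(G) = 1/(10 + G) + 2*G
-339997/(-6783) + O/P(F(-13, -14)) = -339997/(-6783) - 553*(10 - 14)/(1 + 2*(-14)² + 20*(-14)) = -339997*(-1/6783) - 553*(-4/(1 + 2*196 - 280)) = 48571/969 - 553*(-4/(1 + 392 - 280)) = 48571/969 - 553/((-¼*113)) = 48571/969 - 553/(-113/4) = 48571/969 - 553*(-4/113) = 48571/969 + 2212/113 = 7631951/109497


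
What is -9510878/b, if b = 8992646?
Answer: -365803/345871 ≈ -1.0576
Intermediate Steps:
-9510878/b = -9510878/8992646 = -9510878*1/8992646 = -365803/345871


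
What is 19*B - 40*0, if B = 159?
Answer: 3021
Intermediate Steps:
19*B - 40*0 = 19*159 - 40*0 = 3021 + 0 = 3021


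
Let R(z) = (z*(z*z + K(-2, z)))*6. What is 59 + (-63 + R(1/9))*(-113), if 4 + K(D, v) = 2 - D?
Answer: 1744028/243 ≈ 7177.1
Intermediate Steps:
K(D, v) = -2 - D (K(D, v) = -4 + (2 - D) = -2 - D)
R(z) = 6*z³ (R(z) = (z*(z*z + (-2 - 1*(-2))))*6 = (z*(z² + (-2 + 2)))*6 = (z*(z² + 0))*6 = (z*z²)*6 = z³*6 = 6*z³)
59 + (-63 + R(1/9))*(-113) = 59 + (-63 + 6*(1/9)³)*(-113) = 59 + (-63 + 6*(⅑)³)*(-113) = 59 + (-63 + 6*(1/729))*(-113) = 59 + (-63 + 2/243)*(-113) = 59 - 15307/243*(-113) = 59 + 1729691/243 = 1744028/243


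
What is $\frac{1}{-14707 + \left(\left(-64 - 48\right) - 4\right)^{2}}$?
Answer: $- \frac{1}{1251} \approx -0.00079936$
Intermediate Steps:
$\frac{1}{-14707 + \left(\left(-64 - 48\right) - 4\right)^{2}} = \frac{1}{-14707 + \left(-112 - 4\right)^{2}} = \frac{1}{-14707 + \left(-116\right)^{2}} = \frac{1}{-14707 + 13456} = \frac{1}{-1251} = - \frac{1}{1251}$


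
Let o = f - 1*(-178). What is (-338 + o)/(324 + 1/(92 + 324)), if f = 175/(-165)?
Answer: -442208/889581 ≈ -0.49710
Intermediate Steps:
f = -35/33 (f = 175*(-1/165) = -35/33 ≈ -1.0606)
o = 5839/33 (o = -35/33 - 1*(-178) = -35/33 + 178 = 5839/33 ≈ 176.94)
(-338 + o)/(324 + 1/(92 + 324)) = (-338 + 5839/33)/(324 + 1/(92 + 324)) = -5315/(33*(324 + 1/416)) = -5315/(33*134785/416) = -5315/33*416/134785 = -442208/889581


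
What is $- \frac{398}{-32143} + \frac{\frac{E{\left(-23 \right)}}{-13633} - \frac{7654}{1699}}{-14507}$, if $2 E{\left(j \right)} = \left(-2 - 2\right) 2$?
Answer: $\frac{137088934288660}{10800623641561967} \approx 0.012693$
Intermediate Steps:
$E{\left(j \right)} = -4$ ($E{\left(j \right)} = \frac{\left(-2 - 2\right) 2}{2} = \frac{\left(-4\right) 2}{2} = \frac{1}{2} \left(-8\right) = -4$)
$- \frac{398}{-32143} + \frac{\frac{E{\left(-23 \right)}}{-13633} - \frac{7654}{1699}}{-14507} = - \frac{398}{-32143} + \frac{- \frac{4}{-13633} - \frac{7654}{1699}}{-14507} = \left(-398\right) \left(- \frac{1}{32143}\right) + \left(\left(-4\right) \left(- \frac{1}{13633}\right) - \frac{7654}{1699}\right) \left(- \frac{1}{14507}\right) = \frac{398}{32143} + \left(\frac{4}{13633} - \frac{7654}{1699}\right) \left(- \frac{1}{14507}\right) = \frac{398}{32143} - - \frac{104340186}{336017908769} = \frac{398}{32143} + \frac{104340186}{336017908769} = \frac{137088934288660}{10800623641561967}$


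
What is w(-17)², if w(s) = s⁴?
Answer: 6975757441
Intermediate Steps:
w(-17)² = ((-17)⁴)² = 83521² = 6975757441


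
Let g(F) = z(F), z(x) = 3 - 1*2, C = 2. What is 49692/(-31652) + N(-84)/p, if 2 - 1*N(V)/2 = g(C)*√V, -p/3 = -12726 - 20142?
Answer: -7469060/4757643 - I*√21/24651 ≈ -1.5699 - 0.0001859*I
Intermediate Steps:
p = 98604 (p = -3*(-12726 - 20142) = -3*(-32868) = 98604)
z(x) = 1 (z(x) = 3 - 2 = 1)
g(F) = 1
N(V) = 4 - 2*√V
49692/(-31652) + N(-84)/p = 49692/(-31652) + (4 - 4*I*√21)/98604 = 49692*(-1/31652) + (4 - 4*I*√21)*(1/98604) = -303/193 + (4 - 4*I*√21)*(1/98604) = -303/193 + (1/24651 - I*√21/24651) = -7469060/4757643 - I*√21/24651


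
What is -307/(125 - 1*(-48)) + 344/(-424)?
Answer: -23710/9169 ≈ -2.5859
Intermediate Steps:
-307/(125 - 1*(-48)) + 344/(-424) = -307/(125 + 48) + 344*(-1/424) = -307/173 - 43/53 = -23710/9169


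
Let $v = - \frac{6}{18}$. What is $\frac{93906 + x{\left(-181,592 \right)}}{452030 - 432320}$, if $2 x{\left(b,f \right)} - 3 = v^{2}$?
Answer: $\frac{422584}{88695} \approx 4.7645$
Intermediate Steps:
$v = - \frac{1}{3}$ ($v = \left(-6\right) \frac{1}{18} = - \frac{1}{3} \approx -0.33333$)
$x{\left(b,f \right)} = \frac{14}{9}$ ($x{\left(b,f \right)} = \frac{3}{2} + \frac{\left(- \frac{1}{3}\right)^{2}}{2} = \frac{3}{2} + \frac{1}{2} \cdot \frac{1}{9} = \frac{3}{2} + \frac{1}{18} = \frac{14}{9}$)
$\frac{93906 + x{\left(-181,592 \right)}}{452030 - 432320} = \frac{93906 + \frac{14}{9}}{452030 - 432320} = \frac{845168}{9 \cdot 19710} = \frac{845168}{9} \cdot \frac{1}{19710} = \frac{422584}{88695}$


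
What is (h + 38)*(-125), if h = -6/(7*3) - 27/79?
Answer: -2583375/553 ≈ -4671.6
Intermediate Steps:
h = -347/553 (h = -6/21 - 27*1/79 = -6*1/21 - 27/79 = -2/7 - 27/79 = -347/553 ≈ -0.62749)
(h + 38)*(-125) = (-347/553 + 38)*(-125) = (20667/553)*(-125) = -2583375/553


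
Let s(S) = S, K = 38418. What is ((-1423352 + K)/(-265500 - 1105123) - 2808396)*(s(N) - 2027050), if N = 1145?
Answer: 7798216372635375470/1370623 ≈ 5.6895e+12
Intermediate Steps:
((-1423352 + K)/(-265500 - 1105123) - 2808396)*(s(N) - 2027050) = ((-1423352 + 38418)/(-265500 - 1105123) - 2808396)*(1145 - 2027050) = (-1384934/(-1370623) - 2808396)*(-2025905) = (-1384934*(-1/1370623) - 2808396)*(-2025905) = (1384934/1370623 - 2808396)*(-2025905) = -3849250765774/1370623*(-2025905) = 7798216372635375470/1370623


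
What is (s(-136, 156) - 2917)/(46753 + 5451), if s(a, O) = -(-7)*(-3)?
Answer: -1469/26102 ≈ -0.056279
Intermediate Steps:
s(a, O) = -21 (s(a, O) = -1*21 = -21)
(s(-136, 156) - 2917)/(46753 + 5451) = (-21 - 2917)/(46753 + 5451) = -2938/52204 = -2938*1/52204 = -1469/26102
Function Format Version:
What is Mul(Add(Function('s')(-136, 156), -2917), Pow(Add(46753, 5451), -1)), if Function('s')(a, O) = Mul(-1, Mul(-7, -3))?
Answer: Rational(-1469, 26102) ≈ -0.056279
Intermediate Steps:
Function('s')(a, O) = -21 (Function('s')(a, O) = Mul(-1, 21) = -21)
Mul(Add(Function('s')(-136, 156), -2917), Pow(Add(46753, 5451), -1)) = Mul(Add(-21, -2917), Pow(Add(46753, 5451), -1)) = Mul(-2938, Pow(52204, -1)) = Mul(-2938, Rational(1, 52204)) = Rational(-1469, 26102)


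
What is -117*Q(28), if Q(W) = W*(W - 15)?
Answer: -42588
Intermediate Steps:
Q(W) = W*(-15 + W)
-117*Q(28) = -3276*(-15 + 28) = -3276*13 = -117*364 = -42588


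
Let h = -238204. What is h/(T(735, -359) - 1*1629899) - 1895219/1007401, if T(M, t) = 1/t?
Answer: -16496910501901/9507488981041 ≈ -1.7351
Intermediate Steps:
h/(T(735, -359) - 1*1629899) - 1895219/1007401 = -238204/(1/(-359) - 1*1629899) - 1895219/1007401 = -238204/(-1/359 - 1629899) - 1895219*1/1007401 = -238204/(-585133742/359) - 1895219/1007401 = -238204*(-359/585133742) - 1895219/1007401 = 1379278/9437641 - 1895219/1007401 = -16496910501901/9507488981041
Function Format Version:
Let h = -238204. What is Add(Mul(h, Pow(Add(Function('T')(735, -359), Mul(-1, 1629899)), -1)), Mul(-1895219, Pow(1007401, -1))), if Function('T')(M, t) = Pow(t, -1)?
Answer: Rational(-16496910501901, 9507488981041) ≈ -1.7351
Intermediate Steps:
Add(Mul(h, Pow(Add(Function('T')(735, -359), Mul(-1, 1629899)), -1)), Mul(-1895219, Pow(1007401, -1))) = Add(Mul(-238204, Pow(Add(Pow(-359, -1), Mul(-1, 1629899)), -1)), Mul(-1895219, Pow(1007401, -1))) = Add(Mul(-238204, Pow(Add(Rational(-1, 359), -1629899), -1)), Mul(-1895219, Rational(1, 1007401))) = Add(Mul(-238204, Pow(Rational(-585133742, 359), -1)), Rational(-1895219, 1007401)) = Add(Mul(-238204, Rational(-359, 585133742)), Rational(-1895219, 1007401)) = Add(Rational(1379278, 9437641), Rational(-1895219, 1007401)) = Rational(-16496910501901, 9507488981041)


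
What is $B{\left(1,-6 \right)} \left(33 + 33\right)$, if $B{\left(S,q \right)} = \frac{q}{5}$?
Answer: $- \frac{396}{5} \approx -79.2$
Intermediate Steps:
$B{\left(S,q \right)} = \frac{q}{5}$ ($B{\left(S,q \right)} = q \frac{1}{5} = \frac{q}{5}$)
$B{\left(1,-6 \right)} \left(33 + 33\right) = \frac{1}{5} \left(-6\right) \left(33 + 33\right) = \left(- \frac{6}{5}\right) 66 = - \frac{396}{5}$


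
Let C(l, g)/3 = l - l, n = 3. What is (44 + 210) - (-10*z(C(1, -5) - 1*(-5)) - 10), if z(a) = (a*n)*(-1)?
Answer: 114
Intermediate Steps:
C(l, g) = 0 (C(l, g) = 3*(l - l) = 3*0 = 0)
z(a) = -3*a (z(a) = (a*3)*(-1) = (3*a)*(-1) = -3*a)
(44 + 210) - (-10*z(C(1, -5) - 1*(-5)) - 10) = (44 + 210) - (-(-30)*(0 - 1*(-5)) - 10) = 254 - (-(-30)*(0 + 5) - 10) = 254 - (-(-30)*5 - 10) = 254 - (-10*(-15) - 10) = 254 - (150 - 10) = 254 - 1*140 = 254 - 140 = 114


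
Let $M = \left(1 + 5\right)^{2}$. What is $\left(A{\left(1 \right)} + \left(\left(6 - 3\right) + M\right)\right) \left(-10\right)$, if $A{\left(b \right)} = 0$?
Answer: $-390$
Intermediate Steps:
$M = 36$ ($M = 6^{2} = 36$)
$\left(A{\left(1 \right)} + \left(\left(6 - 3\right) + M\right)\right) \left(-10\right) = \left(0 + \left(\left(6 - 3\right) + 36\right)\right) \left(-10\right) = \left(0 + \left(3 + 36\right)\right) \left(-10\right) = \left(0 + 39\right) \left(-10\right) = 39 \left(-10\right) = -390$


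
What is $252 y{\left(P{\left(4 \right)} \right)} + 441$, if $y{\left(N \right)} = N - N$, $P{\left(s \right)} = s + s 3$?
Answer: $441$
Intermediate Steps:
$P{\left(s \right)} = 4 s$ ($P{\left(s \right)} = s + 3 s = 4 s$)
$y{\left(N \right)} = 0$
$252 y{\left(P{\left(4 \right)} \right)} + 441 = 252 \cdot 0 + 441 = 0 + 441 = 441$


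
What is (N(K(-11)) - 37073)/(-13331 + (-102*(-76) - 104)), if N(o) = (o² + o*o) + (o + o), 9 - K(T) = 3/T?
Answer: 4462781/687643 ≈ 6.4900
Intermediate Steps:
K(T) = 9 - 3/T
N(o) = 2*o + 2*o² (N(o) = (o² + o²) + 2*o = 2*o² + 2*o = 2*o + 2*o²)
(N(K(-11)) - 37073)/(-13331 + (-102*(-76) - 104)) = (2*(9 - 3/(-11))*(1 + (9 - 3/(-11))) - 37073)/(-13331 + (-102*(-76) - 104)) = (2*(9 - 3*(-1/11))*(1 + (9 - 3*(-1/11))) - 37073)/(-13331 + (7752 - 104)) = (2*(9 + 3/11)*(1 + (9 + 3/11)) - 37073)/(-13331 + 7648) = (2*(102/11)*(1 + 102/11) - 37073)/(-5683) = (2*(102/11)*(113/11) - 37073)*(-1/5683) = (23052/121 - 37073)*(-1/5683) = -4462781/121*(-1/5683) = 4462781/687643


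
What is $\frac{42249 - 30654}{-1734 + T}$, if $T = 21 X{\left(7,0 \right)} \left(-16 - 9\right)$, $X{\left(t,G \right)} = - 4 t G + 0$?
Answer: $- \frac{3865}{578} \approx -6.6869$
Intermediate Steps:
$X{\left(t,G \right)} = - 4 G t$ ($X{\left(t,G \right)} = - 4 G t + 0 = - 4 G t$)
$T = 0$ ($T = 21 \left(\left(-4\right) 0 \cdot 7\right) \left(-16 - 9\right) = 21 \cdot 0 \left(-16 - 9\right) = 0 \left(-25\right) = 0$)
$\frac{42249 - 30654}{-1734 + T} = \frac{42249 - 30654}{-1734 + 0} = \frac{11595}{-1734} = 11595 \left(- \frac{1}{1734}\right) = - \frac{3865}{578}$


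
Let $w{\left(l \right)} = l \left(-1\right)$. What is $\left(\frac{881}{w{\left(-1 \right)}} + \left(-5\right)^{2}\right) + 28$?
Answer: $934$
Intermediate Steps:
$w{\left(l \right)} = - l$
$\left(\frac{881}{w{\left(-1 \right)}} + \left(-5\right)^{2}\right) + 28 = \left(\frac{881}{\left(-1\right) \left(-1\right)} + \left(-5\right)^{2}\right) + 28 = \left(\frac{881}{1} + 25\right) + 28 = \left(881 \cdot 1 + 25\right) + 28 = \left(881 + 25\right) + 28 = 906 + 28 = 934$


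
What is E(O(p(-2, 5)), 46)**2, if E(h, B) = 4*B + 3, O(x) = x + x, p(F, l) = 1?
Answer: 34969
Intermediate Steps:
O(x) = 2*x
E(h, B) = 3 + 4*B
E(O(p(-2, 5)), 46)**2 = (3 + 4*46)**2 = (3 + 184)**2 = 187**2 = 34969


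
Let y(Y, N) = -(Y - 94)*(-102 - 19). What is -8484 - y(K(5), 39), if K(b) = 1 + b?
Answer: 2164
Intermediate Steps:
y(Y, N) = -11374 + 121*Y (y(Y, N) = -(-94 + Y)*(-121) = -(11374 - 121*Y) = -11374 + 121*Y)
-8484 - y(K(5), 39) = -8484 - (-11374 + 121*(1 + 5)) = -8484 - (-11374 + 121*6) = -8484 - (-11374 + 726) = -8484 - 1*(-10648) = -8484 + 10648 = 2164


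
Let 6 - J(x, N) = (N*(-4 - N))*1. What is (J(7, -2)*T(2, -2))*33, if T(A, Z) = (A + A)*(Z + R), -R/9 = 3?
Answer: -7656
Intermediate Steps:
R = -27 (R = -9*3 = -27)
J(x, N) = 6 - N*(-4 - N)
T(A, Z) = 2*A*(-27 + Z) (T(A, Z) = (A + A)*(Z - 27) = (2*A)*(-27 + Z) = 2*A*(-27 + Z))
(J(7, -2)*T(2, -2))*33 = ((6 + (-2)² + 4*(-2))*(2*2*(-27 - 2)))*33 = ((6 + 4 - 8)*(2*2*(-29)))*33 = (2*(-116))*33 = -232*33 = -7656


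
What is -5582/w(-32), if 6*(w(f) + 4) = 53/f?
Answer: 1071744/821 ≈ 1305.4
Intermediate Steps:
w(f) = -4 + 53/(6*f) (w(f) = -4 + (53/f)/6 = -4 + 53/(6*f))
-5582/w(-32) = -5582/(-4 + (53/6)/(-32)) = -5582/(-4 + (53/6)*(-1/32)) = -5582/(-4 - 53/192) = -5582/(-821/192) = -5582*(-192/821) = 1071744/821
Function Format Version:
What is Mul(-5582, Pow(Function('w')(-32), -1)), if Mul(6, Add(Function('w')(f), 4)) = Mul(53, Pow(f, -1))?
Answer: Rational(1071744, 821) ≈ 1305.4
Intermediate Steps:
Function('w')(f) = Add(-4, Mul(Rational(53, 6), Pow(f, -1))) (Function('w')(f) = Add(-4, Mul(Rational(1, 6), Mul(53, Pow(f, -1)))) = Add(-4, Mul(Rational(53, 6), Pow(f, -1))))
Mul(-5582, Pow(Function('w')(-32), -1)) = Mul(-5582, Pow(Add(-4, Mul(Rational(53, 6), Pow(-32, -1))), -1)) = Mul(-5582, Pow(Add(-4, Mul(Rational(53, 6), Rational(-1, 32))), -1)) = Mul(-5582, Pow(Add(-4, Rational(-53, 192)), -1)) = Mul(-5582, Pow(Rational(-821, 192), -1)) = Mul(-5582, Rational(-192, 821)) = Rational(1071744, 821)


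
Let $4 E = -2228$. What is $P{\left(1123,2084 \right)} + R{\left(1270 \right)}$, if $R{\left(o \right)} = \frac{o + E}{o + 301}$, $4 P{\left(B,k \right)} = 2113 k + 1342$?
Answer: $\frac{3459998533}{3142} \approx 1.1012 \cdot 10^{6}$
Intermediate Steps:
$E = -557$ ($E = \frac{1}{4} \left(-2228\right) = -557$)
$P{\left(B,k \right)} = \frac{671}{2} + \frac{2113 k}{4}$ ($P{\left(B,k \right)} = \frac{2113 k + 1342}{4} = \frac{1342 + 2113 k}{4} = \frac{671}{2} + \frac{2113 k}{4}$)
$R{\left(o \right)} = \frac{-557 + o}{301 + o}$ ($R{\left(o \right)} = \frac{o - 557}{o + 301} = \frac{-557 + o}{301 + o}$)
$P{\left(1123,2084 \right)} + R{\left(1270 \right)} = \left(\frac{671}{2} + \frac{2113}{4} \cdot 2084\right) + \frac{-557 + 1270}{301 + 1270} = \left(\frac{671}{2} + 1100873\right) + \frac{1}{1571} \cdot 713 = \frac{2202417}{2} + \frac{1}{1571} \cdot 713 = \frac{2202417}{2} + \frac{713}{1571} = \frac{3459998533}{3142}$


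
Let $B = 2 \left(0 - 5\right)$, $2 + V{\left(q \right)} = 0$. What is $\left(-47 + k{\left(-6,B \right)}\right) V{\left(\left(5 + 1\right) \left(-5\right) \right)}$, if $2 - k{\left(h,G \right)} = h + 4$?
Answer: $86$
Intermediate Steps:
$V{\left(q \right)} = -2$ ($V{\left(q \right)} = -2 + 0 = -2$)
$B = -10$ ($B = 2 \left(-5\right) = -10$)
$k{\left(h,G \right)} = -2 - h$ ($k{\left(h,G \right)} = 2 - \left(h + 4\right) = 2 - \left(4 + h\right) = -2 - h$)
$\left(-47 + k{\left(-6,B \right)}\right) V{\left(\left(5 + 1\right) \left(-5\right) \right)} = \left(-47 - -4\right) \left(-2\right) = \left(-47 + \left(-2 + 6\right)\right) \left(-2\right) = \left(-47 + 4\right) \left(-2\right) = \left(-43\right) \left(-2\right) = 86$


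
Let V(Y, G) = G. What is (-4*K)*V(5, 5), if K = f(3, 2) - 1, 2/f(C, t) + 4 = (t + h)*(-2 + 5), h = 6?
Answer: 18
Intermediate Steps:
f(C, t) = 2/(14 + 3*t) (f(C, t) = 2/(-4 + (t + 6)*(-2 + 5)) = 2/(-4 + (6 + t)*3) = 2/(-4 + (18 + 3*t)) = 2/(14 + 3*t))
K = -9/10 (K = 2/(14 + 3*2) - 1 = 2/(14 + 6) - 1 = 2/20 - 1 = 2*(1/20) - 1 = ⅒ - 1 = -9/10 ≈ -0.90000)
(-4*K)*V(5, 5) = -4*(-9/10)*5 = (18/5)*5 = 18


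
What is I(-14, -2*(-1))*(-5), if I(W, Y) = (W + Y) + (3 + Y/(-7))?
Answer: 325/7 ≈ 46.429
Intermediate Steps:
I(W, Y) = 3 + W + 6*Y/7 (I(W, Y) = (W + Y) + (3 + Y*(-⅐)) = (W + Y) + (3 - Y/7) = 3 + W + 6*Y/7)
I(-14, -2*(-1))*(-5) = (3 - 14 + 6*(-2*(-1))/7)*(-5) = (3 - 14 + (6/7)*2)*(-5) = (3 - 14 + 12/7)*(-5) = -65/7*(-5) = 325/7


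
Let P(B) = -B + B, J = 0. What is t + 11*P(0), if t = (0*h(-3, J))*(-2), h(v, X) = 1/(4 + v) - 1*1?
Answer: 0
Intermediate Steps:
P(B) = 0
h(v, X) = -1 + 1/(4 + v) (h(v, X) = 1/(4 + v) - 1 = -1 + 1/(4 + v))
t = 0 (t = (0*((-3 - 1*(-3))/(4 - 3)))*(-2) = (0*((-3 + 3)/1))*(-2) = (0*(1*0))*(-2) = (0*0)*(-2) = 0*(-2) = 0)
t + 11*P(0) = 0 + 11*0 = 0 + 0 = 0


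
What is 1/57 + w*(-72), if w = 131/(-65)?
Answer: 537689/3705 ≈ 145.13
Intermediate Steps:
w = -131/65 (w = 131*(-1/65) = -131/65 ≈ -2.0154)
1/57 + w*(-72) = 1/57 - 131/65*(-72) = 1/57 + 9432/65 = 537689/3705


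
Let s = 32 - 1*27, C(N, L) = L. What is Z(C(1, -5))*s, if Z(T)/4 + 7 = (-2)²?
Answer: -60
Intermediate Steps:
Z(T) = -12 (Z(T) = -28 + 4*(-2)² = -28 + 4*4 = -28 + 16 = -12)
s = 5 (s = 32 - 27 = 5)
Z(C(1, -5))*s = -12*5 = -60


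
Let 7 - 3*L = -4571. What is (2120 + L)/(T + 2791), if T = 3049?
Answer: 1823/2920 ≈ 0.62432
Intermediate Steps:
L = 1526 (L = 7/3 - 1/3*(-4571) = 7/3 + 4571/3 = 1526)
(2120 + L)/(T + 2791) = (2120 + 1526)/(3049 + 2791) = 3646/5840 = 3646*(1/5840) = 1823/2920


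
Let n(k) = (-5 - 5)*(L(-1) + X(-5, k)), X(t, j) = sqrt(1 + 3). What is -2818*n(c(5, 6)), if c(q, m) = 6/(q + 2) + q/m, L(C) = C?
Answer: 28180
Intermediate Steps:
X(t, j) = 2 (X(t, j) = sqrt(4) = 2)
c(q, m) = 6/(2 + q) + q/m
n(k) = -10 (n(k) = (-5 - 5)*(-1 + 2) = -10*1 = -10)
-2818*n(c(5, 6)) = -2818*(-10) = 28180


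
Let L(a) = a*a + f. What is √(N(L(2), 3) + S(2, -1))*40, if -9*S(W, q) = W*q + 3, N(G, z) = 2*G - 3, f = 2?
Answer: 160*√5/3 ≈ 119.26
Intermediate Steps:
L(a) = 2 + a² (L(a) = a*a + 2 = a² + 2 = 2 + a²)
N(G, z) = -3 + 2*G
S(W, q) = -⅓ - W*q/9 (S(W, q) = -(W*q + 3)/9 = -(3 + W*q)/9 = -⅓ - W*q/9)
√(N(L(2), 3) + S(2, -1))*40 = √((-3 + 2*(2 + 2²)) + (-⅓ - ⅑*2*(-1)))*40 = √((-3 + 2*(2 + 4)) + (-⅓ + 2/9))*40 = √((-3 + 2*6) - ⅑)*40 = √((-3 + 12) - ⅑)*40 = √(9 - ⅑)*40 = √(80/9)*40 = (4*√5/3)*40 = 160*√5/3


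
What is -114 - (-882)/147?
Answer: -108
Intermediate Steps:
-114 - (-882)/147 = -114 - 14*(-3/7) = -114 + 6 = -108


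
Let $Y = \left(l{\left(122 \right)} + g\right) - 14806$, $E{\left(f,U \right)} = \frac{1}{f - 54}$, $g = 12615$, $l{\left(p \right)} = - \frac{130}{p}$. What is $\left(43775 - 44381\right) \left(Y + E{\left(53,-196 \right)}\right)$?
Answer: $\frac{81068862}{61} \approx 1.329 \cdot 10^{6}$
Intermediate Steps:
$E{\left(f,U \right)} = \frac{1}{-54 + f}$
$Y = - \frac{133716}{61}$ ($Y = \left(- \frac{130}{122} + 12615\right) - 14806 = \left(\left(-130\right) \frac{1}{122} + 12615\right) - 14806 = \left(- \frac{65}{61} + 12615\right) - 14806 = \frac{769450}{61} - 14806 = - \frac{133716}{61} \approx -2192.1$)
$\left(43775 - 44381\right) \left(Y + E{\left(53,-196 \right)}\right) = \left(43775 - 44381\right) \left(- \frac{133716}{61} + \frac{1}{-54 + 53}\right) = - 606 \left(- \frac{133716}{61} + \frac{1}{-1}\right) = - 606 \left(- \frac{133716}{61} - 1\right) = \left(-606\right) \left(- \frac{133777}{61}\right) = \frac{81068862}{61}$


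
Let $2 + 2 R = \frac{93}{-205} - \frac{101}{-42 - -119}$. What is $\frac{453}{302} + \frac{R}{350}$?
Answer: $\frac{8257407}{5524750} \approx 1.4946$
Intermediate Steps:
$R = - \frac{29718}{15785}$ ($R = -1 + \frac{\frac{93}{-205} - \frac{101}{-42 - -119}}{2} = -1 + \frac{93 \left(- \frac{1}{205}\right) - \frac{101}{-42 + 119}}{2} = -1 + \frac{- \frac{93}{205} - \frac{101}{77}}{2} = -1 + \frac{1}{2} \left(- \frac{27866}{15785}\right) = -1 - \frac{13933}{15785} = - \frac{29718}{15785} \approx -1.8827$)
$\frac{453}{302} + \frac{R}{350} = \frac{453}{302} - \frac{29718}{15785 \cdot 350} = 453 \cdot \frac{1}{302} - \frac{14859}{2762375} = \frac{3}{2} - \frac{14859}{2762375} = \frac{8257407}{5524750}$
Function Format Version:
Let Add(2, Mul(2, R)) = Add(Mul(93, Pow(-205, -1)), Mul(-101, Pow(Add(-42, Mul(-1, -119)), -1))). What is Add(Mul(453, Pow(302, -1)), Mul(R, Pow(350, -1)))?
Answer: Rational(8257407, 5524750) ≈ 1.4946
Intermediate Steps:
R = Rational(-29718, 15785) (R = Add(-1, Mul(Rational(1, 2), Add(Mul(93, Pow(-205, -1)), Mul(-101, Pow(Add(-42, Mul(-1, -119)), -1))))) = Add(-1, Mul(Rational(1, 2), Add(Mul(93, Rational(-1, 205)), Mul(-101, Pow(Add(-42, 119), -1))))) = Add(-1, Mul(Rational(1, 2), Add(Rational(-93, 205), Mul(-101, Pow(77, -1))))) = Add(-1, Mul(Rational(1, 2), Add(Rational(-93, 205), Mul(-101, Rational(1, 77))))) = Add(-1, Mul(Rational(1, 2), Add(Rational(-93, 205), Rational(-101, 77)))) = Add(-1, Mul(Rational(1, 2), Rational(-27866, 15785))) = Add(-1, Rational(-13933, 15785)) = Rational(-29718, 15785) ≈ -1.8827)
Add(Mul(453, Pow(302, -1)), Mul(R, Pow(350, -1))) = Add(Mul(453, Pow(302, -1)), Mul(Rational(-29718, 15785), Pow(350, -1))) = Add(Mul(453, Rational(1, 302)), Mul(Rational(-29718, 15785), Rational(1, 350))) = Add(Rational(3, 2), Rational(-14859, 2762375)) = Rational(8257407, 5524750)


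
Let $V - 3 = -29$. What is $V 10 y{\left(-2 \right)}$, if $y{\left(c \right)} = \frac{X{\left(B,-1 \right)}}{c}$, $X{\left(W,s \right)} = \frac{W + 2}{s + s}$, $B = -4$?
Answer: $130$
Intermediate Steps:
$V = -26$ ($V = 3 - 29 = -26$)
$X{\left(W,s \right)} = \frac{2 + W}{2 s}$
$y{\left(c \right)} = \frac{1}{c}$ ($y{\left(c \right)} = \frac{\frac{1}{2} \frac{1}{-1} \left(2 - 4\right)}{c} = \frac{\frac{1}{2} \left(-1\right) \left(-2\right)}{c} = 1 \frac{1}{c} = \frac{1}{c}$)
$V 10 y{\left(-2 \right)} = \frac{\left(-26\right) 10}{-2} = \left(-260\right) \left(- \frac{1}{2}\right) = 130$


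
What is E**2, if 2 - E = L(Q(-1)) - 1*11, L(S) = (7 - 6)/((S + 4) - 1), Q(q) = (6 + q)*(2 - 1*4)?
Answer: 8464/49 ≈ 172.73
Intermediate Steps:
Q(q) = -12 - 2*q (Q(q) = (6 + q)*(2 - 4) = (6 + q)*(-2) = -12 - 2*q)
L(S) = 1/(3 + S) (L(S) = 1/((4 + S) - 1) = 1/(3 + S))
E = 92/7 (E = 2 - (1/(3 + (-12 - 2*(-1))) - 1*11) = 2 - (1/(3 + (-12 + 2)) - 11) = 2 - (1/(3 - 10) - 11) = 2 - (1/(-7) - 11) = 2 - (-1/7 - 11) = 2 - 1*(-78/7) = 2 + 78/7 = 92/7 ≈ 13.143)
E**2 = (92/7)**2 = 8464/49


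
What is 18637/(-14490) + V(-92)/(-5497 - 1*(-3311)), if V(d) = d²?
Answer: -81691921/15837570 ≈ -5.1581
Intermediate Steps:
18637/(-14490) + V(-92)/(-5497 - 1*(-3311)) = 18637/(-14490) + (-92)²/(-5497 - 1*(-3311)) = 18637*(-1/14490) + 8464/(-5497 + 3311) = -18637/14490 + 8464/(-2186) = -18637/14490 + 8464*(-1/2186) = -18637/14490 - 4232/1093 = -81691921/15837570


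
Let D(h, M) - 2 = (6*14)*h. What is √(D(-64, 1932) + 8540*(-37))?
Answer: 3*I*√35706 ≈ 566.88*I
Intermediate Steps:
D(h, M) = 2 + 84*h (D(h, M) = 2 + (6*14)*h = 2 + 84*h)
√(D(-64, 1932) + 8540*(-37)) = √((2 + 84*(-64)) + 8540*(-37)) = √((2 - 5376) - 315980) = √(-5374 - 315980) = √(-321354) = 3*I*√35706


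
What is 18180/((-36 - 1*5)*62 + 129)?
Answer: -18180/2413 ≈ -7.5342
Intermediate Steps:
18180/((-36 - 1*5)*62 + 129) = 18180/((-36 - 5)*62 + 129) = 18180/(-41*62 + 129) = 18180/(-2542 + 129) = 18180/(-2413) = 18180*(-1/2413) = -18180/2413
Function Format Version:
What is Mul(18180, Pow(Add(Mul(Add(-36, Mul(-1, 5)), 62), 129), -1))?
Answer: Rational(-18180, 2413) ≈ -7.5342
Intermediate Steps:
Mul(18180, Pow(Add(Mul(Add(-36, Mul(-1, 5)), 62), 129), -1)) = Mul(18180, Pow(Add(Mul(Add(-36, -5), 62), 129), -1)) = Mul(18180, Pow(Add(Mul(-41, 62), 129), -1)) = Mul(18180, Pow(Add(-2542, 129), -1)) = Mul(18180, Pow(-2413, -1)) = Mul(18180, Rational(-1, 2413)) = Rational(-18180, 2413)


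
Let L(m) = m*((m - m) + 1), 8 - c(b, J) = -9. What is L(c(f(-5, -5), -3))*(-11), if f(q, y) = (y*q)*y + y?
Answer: -187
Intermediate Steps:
f(q, y) = y + q*y² (f(q, y) = (q*y)*y + y = q*y² + y = y + q*y²)
c(b, J) = 17 (c(b, J) = 8 - 1*(-9) = 8 + 9 = 17)
L(m) = m (L(m) = m*(0 + 1) = m*1 = m)
L(c(f(-5, -5), -3))*(-11) = 17*(-11) = -187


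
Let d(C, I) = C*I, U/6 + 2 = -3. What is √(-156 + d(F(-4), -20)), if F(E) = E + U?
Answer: 2*√131 ≈ 22.891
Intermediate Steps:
U = -30 (U = -12 + 6*(-3) = -12 - 18 = -30)
F(E) = -30 + E (F(E) = E - 30 = -30 + E)
√(-156 + d(F(-4), -20)) = √(-156 + (-30 - 4)*(-20)) = √(-156 - 34*(-20)) = √(-156 + 680) = √524 = 2*√131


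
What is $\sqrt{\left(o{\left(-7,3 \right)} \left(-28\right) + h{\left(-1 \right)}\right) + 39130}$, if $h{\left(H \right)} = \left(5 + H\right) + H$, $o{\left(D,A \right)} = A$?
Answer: $\sqrt{39049} \approx 197.61$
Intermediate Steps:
$h{\left(H \right)} = 5 + 2 H$
$\sqrt{\left(o{\left(-7,3 \right)} \left(-28\right) + h{\left(-1 \right)}\right) + 39130} = \sqrt{\left(3 \left(-28\right) + \left(5 + 2 \left(-1\right)\right)\right) + 39130} = \sqrt{\left(-84 + \left(5 - 2\right)\right) + 39130} = \sqrt{\left(-84 + 3\right) + 39130} = \sqrt{-81 + 39130} = \sqrt{39049}$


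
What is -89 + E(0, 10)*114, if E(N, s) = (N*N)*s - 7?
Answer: -887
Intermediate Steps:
E(N, s) = -7 + s*N² (E(N, s) = N²*s - 7 = s*N² - 7 = -7 + s*N²)
-89 + E(0, 10)*114 = -89 + (-7 + 10*0²)*114 = -89 + (-7 + 10*0)*114 = -89 + (-7 + 0)*114 = -89 - 7*114 = -89 - 798 = -887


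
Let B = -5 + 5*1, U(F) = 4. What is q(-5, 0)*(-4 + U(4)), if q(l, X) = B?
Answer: 0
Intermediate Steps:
B = 0 (B = -5 + 5 = 0)
q(l, X) = 0
q(-5, 0)*(-4 + U(4)) = 0*(-4 + 4) = 0*0 = 0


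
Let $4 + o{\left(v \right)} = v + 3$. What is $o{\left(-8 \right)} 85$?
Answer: $-765$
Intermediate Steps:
$o{\left(v \right)} = -1 + v$ ($o{\left(v \right)} = -4 + \left(v + 3\right) = -4 + \left(3 + v\right) = -1 + v$)
$o{\left(-8 \right)} 85 = \left(-1 - 8\right) 85 = \left(-9\right) 85 = -765$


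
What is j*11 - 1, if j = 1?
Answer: 10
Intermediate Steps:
j*11 - 1 = 1*11 - 1 = 11 - 1 = 10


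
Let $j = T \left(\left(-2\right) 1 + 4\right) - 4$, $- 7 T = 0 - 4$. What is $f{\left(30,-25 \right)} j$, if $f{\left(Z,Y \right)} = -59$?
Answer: $\frac{1180}{7} \approx 168.57$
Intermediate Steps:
$T = \frac{4}{7}$ ($T = - \frac{0 - 4}{7} = \left(- \frac{1}{7}\right) \left(-4\right) = \frac{4}{7} \approx 0.57143$)
$j = - \frac{20}{7}$ ($j = \frac{4 \left(\left(-2\right) 1 + 4\right)}{7} - 4 = \frac{4 \left(-2 + 4\right)}{7} - 4 = \frac{4}{7} \cdot 2 - 4 = \frac{8}{7} - 4 = - \frac{20}{7} \approx -2.8571$)
$f{\left(30,-25 \right)} j = \left(-59\right) \left(- \frac{20}{7}\right) = \frac{1180}{7}$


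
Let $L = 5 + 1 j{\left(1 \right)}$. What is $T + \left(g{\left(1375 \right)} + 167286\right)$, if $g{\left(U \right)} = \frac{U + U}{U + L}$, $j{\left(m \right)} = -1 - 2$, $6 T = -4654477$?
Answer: $- \frac{1675693799}{2754} \approx -6.0846 \cdot 10^{5}$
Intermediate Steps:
$T = - \frac{4654477}{6}$ ($T = \frac{1}{6} \left(-4654477\right) = - \frac{4654477}{6} \approx -7.7575 \cdot 10^{5}$)
$j{\left(m \right)} = -3$
$L = 2$ ($L = 5 + 1 \left(-3\right) = 5 - 3 = 2$)
$g{\left(U \right)} = \frac{2 U}{2 + U}$ ($g{\left(U \right)} = \frac{U + U}{U + 2} = \frac{2 U}{2 + U}$)
$T + \left(g{\left(1375 \right)} + 167286\right) = - \frac{4654477}{6} + \left(2 \cdot 1375 \frac{1}{2 + 1375} + 167286\right) = - \frac{4654477}{6} + \left(2 \cdot 1375 \cdot \frac{1}{1377} + 167286\right) = - \frac{4654477}{6} + \left(\frac{2750}{1377} + 167286\right) = - \frac{4654477}{6} + \frac{230355572}{1377} = - \frac{1675693799}{2754}$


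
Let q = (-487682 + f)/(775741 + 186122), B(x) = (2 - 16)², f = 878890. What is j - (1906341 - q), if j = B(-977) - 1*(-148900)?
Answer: -1690228556227/961863 ≈ -1.7572e+6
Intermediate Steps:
B(x) = 196 (B(x) = (-14)² = 196)
j = 149096 (j = 196 - 1*(-148900) = 196 + 148900 = 149096)
q = 391208/961863 (q = (-487682 + 878890)/(775741 + 186122) = 391208/961863 ≈ 0.40672)
j - (1906341 - q) = 149096 - (1906341 - 1*391208/961863) = 149096 - (1906341 - 391208/961863) = 149096 - 1*1833638482075/961863 = 149096 - 1833638482075/961863 = -1690228556227/961863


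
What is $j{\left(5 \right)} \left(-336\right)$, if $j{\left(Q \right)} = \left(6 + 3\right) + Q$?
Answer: $-4704$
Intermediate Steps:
$j{\left(Q \right)} = 9 + Q$
$j{\left(5 \right)} \left(-336\right) = \left(9 + 5\right) \left(-336\right) = 14 \left(-336\right) = -4704$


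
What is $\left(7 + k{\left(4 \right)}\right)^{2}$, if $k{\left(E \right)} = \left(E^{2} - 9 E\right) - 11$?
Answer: $576$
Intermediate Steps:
$k{\left(E \right)} = -11 + E^{2} - 9 E$
$\left(7 + k{\left(4 \right)}\right)^{2} = \left(7 - \left(47 - 16\right)\right)^{2} = \left(7 - 31\right)^{2} = \left(-24\right)^{2} = 576$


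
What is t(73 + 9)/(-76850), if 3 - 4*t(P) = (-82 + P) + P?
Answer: 79/307400 ≈ 0.00025699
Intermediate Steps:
t(P) = 85/4 - P/2 (t(P) = 3/4 - ((-82 + P) + P)/4 = 3/4 - (-82 + 2*P)/4 = 3/4 + (41/2 - P/2) = 85/4 - P/2)
t(73 + 9)/(-76850) = (85/4 - (73 + 9)/2)/(-76850) = (85/4 - 1/2*82)*(-1/76850) = (85/4 - 41)*(-1/76850) = -79/4*(-1/76850) = 79/307400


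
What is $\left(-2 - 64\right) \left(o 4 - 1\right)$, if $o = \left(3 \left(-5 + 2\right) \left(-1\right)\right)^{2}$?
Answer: $-21318$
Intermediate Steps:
$o = 81$ ($o = \left(3 \left(\left(-3\right) \left(-1\right)\right)\right)^{2} = \left(3 \cdot 3\right)^{2} = 9^{2} = 81$)
$\left(-2 - 64\right) \left(o 4 - 1\right) = \left(-2 - 64\right) \left(81 \cdot 4 - 1\right) = - 66 \left(324 - 1\right) = \left(-66\right) 323 = -21318$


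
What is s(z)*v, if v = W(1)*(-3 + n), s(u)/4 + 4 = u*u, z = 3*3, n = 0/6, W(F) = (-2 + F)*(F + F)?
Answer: 1848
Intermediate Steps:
W(F) = 2*F*(-2 + F) (W(F) = (-2 + F)*(2*F) = 2*F*(-2 + F))
n = 0 (n = 0*(⅙) = 0)
z = 9
s(u) = -16 + 4*u² (s(u) = -16 + 4*(u*u) = -16 + 4*u²)
v = 6 (v = (2*1*(-2 + 1))*(-3 + 0) = (2*1*(-1))*(-3) = -2*(-3) = 6)
s(z)*v = (-16 + 4*9²)*6 = (-16 + 4*81)*6 = (-16 + 324)*6 = 308*6 = 1848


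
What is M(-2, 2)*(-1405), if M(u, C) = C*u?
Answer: 5620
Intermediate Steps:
M(-2, 2)*(-1405) = (2*(-2))*(-1405) = -4*(-1405) = 5620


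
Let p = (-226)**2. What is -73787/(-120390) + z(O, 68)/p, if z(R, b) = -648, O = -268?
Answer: 922683023/1537259910 ≈ 0.60021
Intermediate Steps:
p = 51076
-73787/(-120390) + z(O, 68)/p = -73787/(-120390) - 648/51076 = -73787*(-1/120390) - 648*1/51076 = 73787/120390 - 162/12769 = 922683023/1537259910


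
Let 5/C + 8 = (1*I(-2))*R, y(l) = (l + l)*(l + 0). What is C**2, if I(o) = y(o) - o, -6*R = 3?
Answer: 25/169 ≈ 0.14793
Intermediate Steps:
R = -1/2 (R = -1/6*3 = -1/2 ≈ -0.50000)
y(l) = 2*l**2 (y(l) = (2*l)*l = 2*l**2)
I(o) = -o + 2*o**2 (I(o) = 2*o**2 - o = -o + 2*o**2)
C = -5/13 (C = 5/(-8 + (1*(-2*(-1 + 2*(-2))))*(-1/2)) = 5/(-8 + (1*(-2*(-1 - 4)))*(-1/2)) = 5/(-8 + (1*(-2*(-5)))*(-1/2)) = 5/(-8 + (1*10)*(-1/2)) = 5/(-8 + 10*(-1/2)) = 5/(-8 - 5) = 5/(-13) = 5*(-1/13) = -5/13 ≈ -0.38462)
C**2 = (-5/13)**2 = 25/169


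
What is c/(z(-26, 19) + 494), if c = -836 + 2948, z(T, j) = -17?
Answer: 704/159 ≈ 4.4277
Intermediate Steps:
c = 2112
c/(z(-26, 19) + 494) = 2112/(-17 + 494) = 2112/477 = (1/477)*2112 = 704/159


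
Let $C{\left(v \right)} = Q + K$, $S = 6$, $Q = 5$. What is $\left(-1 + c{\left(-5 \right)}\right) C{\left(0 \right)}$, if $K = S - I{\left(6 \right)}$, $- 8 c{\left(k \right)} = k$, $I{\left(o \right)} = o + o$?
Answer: $\frac{3}{8} \approx 0.375$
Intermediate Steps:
$I{\left(o \right)} = 2 o$
$c{\left(k \right)} = - \frac{k}{8}$
$K = -6$ ($K = 6 - 2 \cdot 6 = 6 - 12 = -6$)
$C{\left(v \right)} = -1$ ($C{\left(v \right)} = 5 - 6 = -1$)
$\left(-1 + c{\left(-5 \right)}\right) C{\left(0 \right)} = \left(-1 - - \frac{5}{8}\right) \left(-1\right) = \left(-1 + \frac{5}{8}\right) \left(-1\right) = \left(- \frac{3}{8}\right) \left(-1\right) = \frac{3}{8}$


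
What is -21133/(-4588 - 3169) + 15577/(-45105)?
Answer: 832373176/349879485 ≈ 2.3790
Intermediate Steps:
-21133/(-4588 - 3169) + 15577/(-45105) = -21133/(-7757) + 15577*(-1/45105) = -21133*(-1/7757) - 15577/45105 = 21133/7757 - 15577/45105 = 832373176/349879485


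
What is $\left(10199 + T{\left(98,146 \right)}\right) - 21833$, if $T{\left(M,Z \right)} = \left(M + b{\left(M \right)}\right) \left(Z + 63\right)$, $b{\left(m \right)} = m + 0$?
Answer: $29330$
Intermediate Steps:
$b{\left(m \right)} = m$
$T{\left(M,Z \right)} = 2 M \left(63 + Z\right)$ ($T{\left(M,Z \right)} = \left(M + M\right) \left(Z + 63\right) = 2 M \left(63 + Z\right)$)
$\left(10199 + T{\left(98,146 \right)}\right) - 21833 = \left(10199 + 2 \cdot 98 \left(63 + 146\right)\right) - 21833 = \left(10199 + 2 \cdot 98 \cdot 209\right) - 21833 = \left(10199 + 40964\right) - 21833 = 51163 - 21833 = 29330$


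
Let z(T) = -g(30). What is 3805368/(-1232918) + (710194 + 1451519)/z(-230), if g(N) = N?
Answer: -444221504929/6164590 ≈ -72060.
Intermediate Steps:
z(T) = -30 (z(T) = -1*30 = -30)
3805368/(-1232918) + (710194 + 1451519)/z(-230) = 3805368/(-1232918) + (710194 + 1451519)/(-30) = 3805368*(-1/1232918) + 2161713*(-1/30) = -1902684/616459 - 720571/10 = -444221504929/6164590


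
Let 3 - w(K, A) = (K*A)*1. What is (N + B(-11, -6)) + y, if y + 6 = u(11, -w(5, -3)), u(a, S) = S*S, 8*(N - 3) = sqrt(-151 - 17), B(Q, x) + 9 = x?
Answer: 306 + I*sqrt(42)/4 ≈ 306.0 + 1.6202*I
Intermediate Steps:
B(Q, x) = -9 + x
N = 3 + I*sqrt(42)/4 (N = 3 + sqrt(-151 - 17)/8 = 3 + sqrt(-168)/8 = 3 + (2*I*sqrt(42))/8 = 3 + I*sqrt(42)/4 ≈ 3.0 + 1.6202*I)
w(K, A) = 3 - A*K (w(K, A) = 3 - K*A = 3 - A*K)
u(a, S) = S**2
y = 318 (y = -6 + (-(3 - 1*(-3)*5))**2 = -6 + (-(3 + 15))**2 = -6 + (-1*18)**2 = -6 + (-18)**2 = -6 + 324 = 318)
(N + B(-11, -6)) + y = ((3 + I*sqrt(42)/4) + (-9 - 6)) + 318 = ((3 + I*sqrt(42)/4) - 15) + 318 = (-12 + I*sqrt(42)/4) + 318 = 306 + I*sqrt(42)/4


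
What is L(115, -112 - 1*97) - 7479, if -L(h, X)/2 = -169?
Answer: -7141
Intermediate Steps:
L(h, X) = 338 (L(h, X) = -2*(-169) = 338)
L(115, -112 - 1*97) - 7479 = 338 - 7479 = -7141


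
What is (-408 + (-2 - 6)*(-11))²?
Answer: 102400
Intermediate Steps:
(-408 + (-2 - 6)*(-11))² = (-408 - 8*(-11))² = (-408 + 88)² = (-320)² = 102400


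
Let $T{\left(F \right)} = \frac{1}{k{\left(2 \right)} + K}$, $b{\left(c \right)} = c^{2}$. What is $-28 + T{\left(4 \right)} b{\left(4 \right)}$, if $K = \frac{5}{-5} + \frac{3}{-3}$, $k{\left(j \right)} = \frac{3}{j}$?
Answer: $-60$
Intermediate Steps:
$K = -2$ ($K = 5 \left(- \frac{1}{5}\right) + 3 \left(- \frac{1}{3}\right) = -1 - 1 = -2$)
$T{\left(F \right)} = -2$ ($T{\left(F \right)} = \frac{1}{\frac{3}{2} - 2} = \frac{1}{- \frac{1}{2}} = -2$)
$-28 + T{\left(4 \right)} b{\left(4 \right)} = -28 - 2 \cdot 4^{2} = -28 - 32 = -60$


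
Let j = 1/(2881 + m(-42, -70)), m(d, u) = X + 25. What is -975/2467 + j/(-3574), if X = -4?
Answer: -10112456767/25587102316 ≈ -0.39522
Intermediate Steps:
m(d, u) = 21 (m(d, u) = -4 + 25 = 21)
j = 1/2902 (j = 1/(2881 + 21) = 1/2902 ≈ 0.00034459)
-975/2467 + j/(-3574) = -975/2467 + (1/2902)/(-3574) = -975*1/2467 + (1/2902)*(-1/3574) = -975/2467 - 1/10371748 = -10112456767/25587102316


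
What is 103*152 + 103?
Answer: 15759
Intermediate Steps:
103*152 + 103 = 15656 + 103 = 15759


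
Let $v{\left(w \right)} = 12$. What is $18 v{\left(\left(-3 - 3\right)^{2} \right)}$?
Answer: $216$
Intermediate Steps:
$18 v{\left(\left(-3 - 3\right)^{2} \right)} = 18 \cdot 12 = 216$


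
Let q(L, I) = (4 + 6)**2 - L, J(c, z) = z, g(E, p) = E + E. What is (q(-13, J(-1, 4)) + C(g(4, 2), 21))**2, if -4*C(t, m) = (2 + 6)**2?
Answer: 9409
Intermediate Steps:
g(E, p) = 2*E
C(t, m) = -16 (C(t, m) = -(2 + 6)**2/4 = -1/4*8**2 = -1/4*64 = -16)
q(L, I) = 100 - L (q(L, I) = 10**2 - L = 100 - L)
(q(-13, J(-1, 4)) + C(g(4, 2), 21))**2 = ((100 - 1*(-13)) - 16)**2 = ((100 + 13) - 16)**2 = (113 - 16)**2 = 97**2 = 9409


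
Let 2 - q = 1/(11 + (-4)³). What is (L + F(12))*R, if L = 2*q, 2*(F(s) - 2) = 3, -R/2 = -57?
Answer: 45543/53 ≈ 859.30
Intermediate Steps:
R = 114 (R = -2*(-57) = 114)
F(s) = 7/2 (F(s) = 2 + (½)*3 = 2 + 3/2 = 7/2)
q = 107/53 (q = 2 - 1/(11 + (-4)³) = 2 - 1/(11 - 64) = 2 - 1/(-53) = 2 - 1*(-1/53) = 2 + 1/53 = 107/53 ≈ 2.0189)
L = 214/53 (L = 2*(107/53) = 214/53 ≈ 4.0377)
(L + F(12))*R = (214/53 + 7/2)*114 = (799/106)*114 = 45543/53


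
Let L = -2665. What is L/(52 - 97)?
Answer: 533/9 ≈ 59.222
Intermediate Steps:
L/(52 - 97) = -2665/(52 - 97) = -2665/(-45) = -1/45*(-2665) = 533/9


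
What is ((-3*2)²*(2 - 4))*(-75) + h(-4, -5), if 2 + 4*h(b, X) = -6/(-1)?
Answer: 5401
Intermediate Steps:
h(b, X) = 1 (h(b, X) = -½ + (-6/(-1))/4 = -½ + (-6*(-1))/4 = -½ + (¼)*6 = -½ + 3/2 = 1)
((-3*2)²*(2 - 4))*(-75) + h(-4, -5) = ((-3*2)²*(2 - 4))*(-75) + 1 = ((-6)²*(-2))*(-75) + 1 = (36*(-2))*(-75) + 1 = -72*(-75) + 1 = 5400 + 1 = 5401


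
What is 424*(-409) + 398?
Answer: -173018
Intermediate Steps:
424*(-409) + 398 = -173416 + 398 = -173018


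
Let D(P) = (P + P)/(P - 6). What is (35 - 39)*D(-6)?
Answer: -4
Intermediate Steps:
D(P) = 2*P/(-6 + P) (D(P) = (2*P)/(-6 + P) = 2*P/(-6 + P))
(35 - 39)*D(-6) = (35 - 39)*(2*(-6)/(-6 - 6)) = -8*(-6)/(-12) = -8*(-6)*(-1)/12 = -4*1 = -4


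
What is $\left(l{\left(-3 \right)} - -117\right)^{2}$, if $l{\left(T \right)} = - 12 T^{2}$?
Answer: $81$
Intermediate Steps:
$\left(l{\left(-3 \right)} - -117\right)^{2} = \left(- 12 \left(-3\right)^{2} - -117\right)^{2} = \left(\left(-12\right) 9 + 117\right)^{2} = \left(-108 + 117\right)^{2} = 9^{2} = 81$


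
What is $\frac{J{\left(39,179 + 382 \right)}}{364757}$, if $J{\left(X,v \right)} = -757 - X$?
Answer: $- \frac{796}{364757} \approx -0.0021823$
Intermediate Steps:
$\frac{J{\left(39,179 + 382 \right)}}{364757} = \frac{-757 - 39}{364757} = \left(-757 - 39\right) \frac{1}{364757} = \left(-796\right) \frac{1}{364757} = - \frac{796}{364757}$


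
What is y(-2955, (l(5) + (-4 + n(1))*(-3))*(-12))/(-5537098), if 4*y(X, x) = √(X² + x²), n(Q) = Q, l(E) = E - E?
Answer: -3*√971521/22148392 ≈ -0.00013351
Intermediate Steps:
l(E) = 0
y(X, x) = √(X² + x²)/4
y(-2955, (l(5) + (-4 + n(1))*(-3))*(-12))/(-5537098) = (√((-2955)² + ((0 + (-4 + 1)*(-3))*(-12))²)/4)/(-5537098) = (√(8732025 + ((0 - 3*(-3))*(-12))²)/4)*(-1/5537098) = (√(8732025 + ((0 + 9)*(-12))²)/4)*(-1/5537098) = (√(8732025 + (9*(-12))²)/4)*(-1/5537098) = (√(8732025 + (-108)²)/4)*(-1/5537098) = (√(8732025 + 11664)/4)*(-1/5537098) = (√8743689/4)*(-1/5537098) = ((3*√971521)/4)*(-1/5537098) = (3*√971521/4)*(-1/5537098) = -3*√971521/22148392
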